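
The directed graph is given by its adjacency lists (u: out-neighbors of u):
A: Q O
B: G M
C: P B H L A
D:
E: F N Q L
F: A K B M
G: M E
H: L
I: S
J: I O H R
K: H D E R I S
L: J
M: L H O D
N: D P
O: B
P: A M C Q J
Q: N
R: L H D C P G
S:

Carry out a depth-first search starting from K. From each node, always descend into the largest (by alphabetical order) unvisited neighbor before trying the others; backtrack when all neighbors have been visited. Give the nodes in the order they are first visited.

Visit K
K → S
K → R
R → P
P → Q
Q → N
N → D
P → M
M → O
O → B
B → G
G → E
E → L
L → J
J → I
J → H
E → F
F → A
P → C

K → S → R → P → Q → N → D → M → O → B → G → E → L → J → I → H → F → A → C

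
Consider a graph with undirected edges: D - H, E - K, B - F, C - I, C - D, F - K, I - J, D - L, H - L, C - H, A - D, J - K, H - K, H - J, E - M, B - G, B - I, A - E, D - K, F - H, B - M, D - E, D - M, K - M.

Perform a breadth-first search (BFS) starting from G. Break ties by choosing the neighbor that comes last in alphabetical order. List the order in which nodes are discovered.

G B M I F K E D J C H A L

Visit G; enqueue B → queue [B]
Visit B; enqueue M, I, F → queue [M, I, F]
Visit M; enqueue K, E, D → queue [I, F, K, E, D]
Visit I; enqueue J, C → queue [F, K, E, D, J, C]
Visit F; enqueue H → queue [K, E, D, J, C, H]
Visit K → queue [E, D, J, C, H]
Visit E; enqueue A → queue [D, J, C, H, A]
Visit D; enqueue L → queue [J, C, H, A, L]
Visit J → queue [C, H, A, L]
Visit C → queue [H, A, L]
Visit H → queue [A, L]
Visit A → queue [L]
Visit L → queue []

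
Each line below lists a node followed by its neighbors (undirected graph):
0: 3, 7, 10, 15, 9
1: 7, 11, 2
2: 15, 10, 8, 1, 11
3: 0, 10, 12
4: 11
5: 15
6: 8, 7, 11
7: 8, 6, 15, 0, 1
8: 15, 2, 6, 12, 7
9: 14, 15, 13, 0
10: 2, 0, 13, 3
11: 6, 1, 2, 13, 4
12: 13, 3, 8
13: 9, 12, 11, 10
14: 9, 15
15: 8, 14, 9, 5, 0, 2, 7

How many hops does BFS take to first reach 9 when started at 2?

Level 0: 2
Level 1: 1, 8, 10, 11, 15
Level 2: 0, 3, 4, 5, 6, 7, 9, 12, 13, 14
9 first appears at level 2.

2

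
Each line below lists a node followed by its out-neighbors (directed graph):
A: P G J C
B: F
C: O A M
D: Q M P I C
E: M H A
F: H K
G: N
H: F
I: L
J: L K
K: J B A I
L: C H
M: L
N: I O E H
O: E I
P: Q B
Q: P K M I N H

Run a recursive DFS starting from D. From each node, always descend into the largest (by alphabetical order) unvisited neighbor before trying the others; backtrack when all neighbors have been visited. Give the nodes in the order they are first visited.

Visit D
D → Q
Q → P
P → B
B → F
F → K
K → J
J → L
L → H
L → C
C → O
O → I
O → E
E → M
E → A
A → G
G → N

D, Q, P, B, F, K, J, L, H, C, O, I, E, M, A, G, N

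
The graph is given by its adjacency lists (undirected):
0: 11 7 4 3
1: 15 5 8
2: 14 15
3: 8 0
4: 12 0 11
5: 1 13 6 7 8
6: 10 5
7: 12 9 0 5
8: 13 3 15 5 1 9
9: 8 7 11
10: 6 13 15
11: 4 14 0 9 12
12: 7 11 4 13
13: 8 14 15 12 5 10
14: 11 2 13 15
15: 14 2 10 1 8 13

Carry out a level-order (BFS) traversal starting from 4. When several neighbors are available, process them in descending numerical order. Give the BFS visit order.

Visit 4; enqueue 12, 11, 0 → queue [12, 11, 0]
Visit 12; enqueue 13, 7 → queue [11, 0, 13, 7]
Visit 11; enqueue 14, 9 → queue [0, 13, 7, 14, 9]
Visit 0; enqueue 3 → queue [13, 7, 14, 9, 3]
Visit 13; enqueue 15, 10, 8, 5 → queue [7, 14, 9, 3, 15, 10, 8, 5]
Visit 7 → queue [14, 9, 3, 15, 10, 8, 5]
Visit 14; enqueue 2 → queue [9, 3, 15, 10, 8, 5, 2]
Visit 9 → queue [3, 15, 10, 8, 5, 2]
Visit 3 → queue [15, 10, 8, 5, 2]
Visit 15; enqueue 1 → queue [10, 8, 5, 2, 1]
Visit 10; enqueue 6 → queue [8, 5, 2, 1, 6]
Visit 8 → queue [5, 2, 1, 6]
Visit 5 → queue [2, 1, 6]
Visit 2 → queue [1, 6]
Visit 1 → queue [6]
Visit 6 → queue []

4 -> 12 -> 11 -> 0 -> 13 -> 7 -> 14 -> 9 -> 3 -> 15 -> 10 -> 8 -> 5 -> 2 -> 1 -> 6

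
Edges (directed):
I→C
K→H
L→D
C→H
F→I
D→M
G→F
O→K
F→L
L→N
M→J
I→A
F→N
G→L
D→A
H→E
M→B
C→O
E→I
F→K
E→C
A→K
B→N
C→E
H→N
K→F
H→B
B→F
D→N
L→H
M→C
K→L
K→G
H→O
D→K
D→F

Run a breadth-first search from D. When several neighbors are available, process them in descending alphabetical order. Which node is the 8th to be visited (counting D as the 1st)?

Visit D; enqueue N, M, K, F, A → queue [N, M, K, F, A]
Visit N → queue [M, K, F, A]
Visit M; enqueue J, C, B → queue [K, F, A, J, C, B]
Visit K; enqueue L, H, G → queue [F, A, J, C, B, L, H, G]
Visit F; enqueue I → queue [A, J, C, B, L, H, G, I]
Visit A → queue [J, C, B, L, H, G, I]
Visit J → queue [C, B, L, H, G, I]
Visit C; enqueue O, E → queue [B, L, H, G, I, O, E]
Visit B → queue [L, H, G, I, O, E]
Visit L → queue [H, G, I, O, E]
Visit H → queue [G, I, O, E]
Visit G → queue [I, O, E]
Visit I → queue [O, E]
Visit O → queue [E]
Visit E → queue []

Visit order: D, N, M, K, F, A, J, C, B, L, H, G, I, O, E

C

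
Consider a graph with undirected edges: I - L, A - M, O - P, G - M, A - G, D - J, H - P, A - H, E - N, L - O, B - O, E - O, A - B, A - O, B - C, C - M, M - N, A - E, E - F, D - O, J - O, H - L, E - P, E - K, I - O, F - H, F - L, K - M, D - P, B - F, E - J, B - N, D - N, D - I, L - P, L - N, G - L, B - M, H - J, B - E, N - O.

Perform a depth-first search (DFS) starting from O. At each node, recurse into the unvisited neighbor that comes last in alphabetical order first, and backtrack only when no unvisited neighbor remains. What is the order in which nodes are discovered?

Visit O
O → P
P → L
L → N
N → M
M → K
K → E
E → J
J → H
H → F
F → B
B → C
B → A
A → G
J → D
D → I

O -> P -> L -> N -> M -> K -> E -> J -> H -> F -> B -> C -> A -> G -> D -> I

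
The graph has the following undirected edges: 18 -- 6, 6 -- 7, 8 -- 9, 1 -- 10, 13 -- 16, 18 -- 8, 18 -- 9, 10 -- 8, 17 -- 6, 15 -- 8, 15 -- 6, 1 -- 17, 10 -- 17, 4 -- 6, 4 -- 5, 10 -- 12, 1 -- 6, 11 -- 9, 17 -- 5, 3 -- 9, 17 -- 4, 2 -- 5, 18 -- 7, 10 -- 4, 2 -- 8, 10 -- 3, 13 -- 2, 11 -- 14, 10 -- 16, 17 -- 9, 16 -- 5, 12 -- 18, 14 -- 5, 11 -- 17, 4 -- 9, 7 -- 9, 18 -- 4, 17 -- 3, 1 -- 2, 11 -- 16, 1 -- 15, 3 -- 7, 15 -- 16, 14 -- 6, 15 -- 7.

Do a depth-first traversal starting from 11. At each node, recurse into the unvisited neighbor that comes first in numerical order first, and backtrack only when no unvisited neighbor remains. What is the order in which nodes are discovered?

11 -> 9 -> 3 -> 7 -> 6 -> 1 -> 2 -> 5 -> 4 -> 10 -> 8 -> 15 -> 16 -> 13 -> 18 -> 12 -> 17 -> 14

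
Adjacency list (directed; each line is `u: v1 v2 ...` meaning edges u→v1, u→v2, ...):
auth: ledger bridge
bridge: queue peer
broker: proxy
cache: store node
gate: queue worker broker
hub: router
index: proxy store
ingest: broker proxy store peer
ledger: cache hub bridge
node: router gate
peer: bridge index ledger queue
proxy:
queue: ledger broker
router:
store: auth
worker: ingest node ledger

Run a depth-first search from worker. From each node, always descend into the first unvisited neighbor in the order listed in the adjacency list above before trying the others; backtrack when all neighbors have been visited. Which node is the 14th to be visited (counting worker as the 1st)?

Visit worker
worker → ingest
ingest → broker
broker → proxy
ingest → store
store → auth
auth → ledger
ledger → cache
cache → node
node → router
node → gate
gate → queue
ledger → hub
ledger → bridge
bridge → peer
peer → index

Visit order: worker, ingest, broker, proxy, store, auth, ledger, cache, node, router, gate, queue, hub, bridge, peer, index

bridge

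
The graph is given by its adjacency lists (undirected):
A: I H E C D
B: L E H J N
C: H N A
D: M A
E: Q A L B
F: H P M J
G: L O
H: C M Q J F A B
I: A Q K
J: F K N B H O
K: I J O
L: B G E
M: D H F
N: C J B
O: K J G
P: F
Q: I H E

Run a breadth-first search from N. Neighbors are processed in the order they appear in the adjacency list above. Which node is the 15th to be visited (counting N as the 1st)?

Visit N; enqueue C, J, B → queue [C, J, B]
Visit C; enqueue H, A → queue [J, B, H, A]
Visit J; enqueue F, K, O → queue [B, H, A, F, K, O]
Visit B; enqueue L, E → queue [H, A, F, K, O, L, E]
Visit H; enqueue M, Q → queue [A, F, K, O, L, E, M, Q]
Visit A; enqueue I, D → queue [F, K, O, L, E, M, Q, I, D]
Visit F; enqueue P → queue [K, O, L, E, M, Q, I, D, P]
Visit K → queue [O, L, E, M, Q, I, D, P]
Visit O; enqueue G → queue [L, E, M, Q, I, D, P, G]
Visit L → queue [E, M, Q, I, D, P, G]
Visit E → queue [M, Q, I, D, P, G]
Visit M → queue [Q, I, D, P, G]
Visit Q → queue [I, D, P, G]
Visit I → queue [D, P, G]
Visit D → queue [P, G]
Visit P → queue [G]
Visit G → queue []

Visit order: N, C, J, B, H, A, F, K, O, L, E, M, Q, I, D, P, G

D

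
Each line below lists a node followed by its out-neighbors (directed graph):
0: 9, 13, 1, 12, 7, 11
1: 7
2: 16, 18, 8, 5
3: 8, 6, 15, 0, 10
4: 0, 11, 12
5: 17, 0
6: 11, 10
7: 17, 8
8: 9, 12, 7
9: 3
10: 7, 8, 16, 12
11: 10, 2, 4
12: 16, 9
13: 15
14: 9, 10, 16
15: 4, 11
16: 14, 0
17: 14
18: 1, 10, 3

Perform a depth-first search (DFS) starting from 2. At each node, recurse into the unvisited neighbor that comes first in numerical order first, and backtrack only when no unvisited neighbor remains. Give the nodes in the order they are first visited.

2, 5, 0, 1, 7, 8, 9, 3, 6, 10, 12, 16, 14, 11, 4, 15, 17, 13, 18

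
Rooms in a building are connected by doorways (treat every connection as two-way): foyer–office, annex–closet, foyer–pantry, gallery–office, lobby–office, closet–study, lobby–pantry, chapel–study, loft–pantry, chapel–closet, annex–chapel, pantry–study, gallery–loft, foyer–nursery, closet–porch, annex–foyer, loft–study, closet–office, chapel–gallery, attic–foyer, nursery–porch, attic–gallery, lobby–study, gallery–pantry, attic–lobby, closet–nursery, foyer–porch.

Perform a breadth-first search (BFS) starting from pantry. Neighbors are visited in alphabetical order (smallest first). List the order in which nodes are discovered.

pantry -> foyer -> gallery -> lobby -> loft -> study -> annex -> attic -> nursery -> office -> porch -> chapel -> closet

Visit pantry; enqueue foyer, gallery, lobby, loft, study → queue [foyer, gallery, lobby, loft, study]
Visit foyer; enqueue annex, attic, nursery, office, porch → queue [gallery, lobby, loft, study, annex, attic, nursery, office, porch]
Visit gallery; enqueue chapel → queue [lobby, loft, study, annex, attic, nursery, office, porch, chapel]
Visit lobby → queue [loft, study, annex, attic, nursery, office, porch, chapel]
Visit loft → queue [study, annex, attic, nursery, office, porch, chapel]
Visit study; enqueue closet → queue [annex, attic, nursery, office, porch, chapel, closet]
Visit annex → queue [attic, nursery, office, porch, chapel, closet]
Visit attic → queue [nursery, office, porch, chapel, closet]
Visit nursery → queue [office, porch, chapel, closet]
Visit office → queue [porch, chapel, closet]
Visit porch → queue [chapel, closet]
Visit chapel → queue [closet]
Visit closet → queue []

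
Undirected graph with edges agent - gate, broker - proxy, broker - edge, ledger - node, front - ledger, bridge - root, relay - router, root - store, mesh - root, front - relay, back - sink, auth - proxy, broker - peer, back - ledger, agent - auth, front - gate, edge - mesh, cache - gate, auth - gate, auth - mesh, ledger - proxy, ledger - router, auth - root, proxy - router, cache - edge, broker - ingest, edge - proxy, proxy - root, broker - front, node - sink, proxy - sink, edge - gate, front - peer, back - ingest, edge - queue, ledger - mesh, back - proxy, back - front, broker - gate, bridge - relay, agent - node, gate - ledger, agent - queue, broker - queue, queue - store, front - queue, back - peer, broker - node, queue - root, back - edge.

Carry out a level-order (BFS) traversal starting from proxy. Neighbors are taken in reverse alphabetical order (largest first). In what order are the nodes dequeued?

Visit proxy; enqueue sink, router, root, ledger, edge, broker, back, auth → queue [sink, router, root, ledger, edge, broker, back, auth]
Visit sink; enqueue node → queue [router, root, ledger, edge, broker, back, auth, node]
Visit router; enqueue relay → queue [root, ledger, edge, broker, back, auth, node, relay]
Visit root; enqueue store, queue, mesh, bridge → queue [ledger, edge, broker, back, auth, node, relay, store, queue, mesh, bridge]
Visit ledger; enqueue gate, front → queue [edge, broker, back, auth, node, relay, store, queue, mesh, bridge, gate, front]
Visit edge; enqueue cache → queue [broker, back, auth, node, relay, store, queue, mesh, bridge, gate, front, cache]
Visit broker; enqueue peer, ingest → queue [back, auth, node, relay, store, queue, mesh, bridge, gate, front, cache, peer, ingest]
Visit back → queue [auth, node, relay, store, queue, mesh, bridge, gate, front, cache, peer, ingest]
Visit auth; enqueue agent → queue [node, relay, store, queue, mesh, bridge, gate, front, cache, peer, ingest, agent]
Visit node → queue [relay, store, queue, mesh, bridge, gate, front, cache, peer, ingest, agent]
Visit relay → queue [store, queue, mesh, bridge, gate, front, cache, peer, ingest, agent]
Visit store → queue [queue, mesh, bridge, gate, front, cache, peer, ingest, agent]
Visit queue → queue [mesh, bridge, gate, front, cache, peer, ingest, agent]
Visit mesh → queue [bridge, gate, front, cache, peer, ingest, agent]
Visit bridge → queue [gate, front, cache, peer, ingest, agent]
Visit gate → queue [front, cache, peer, ingest, agent]
Visit front → queue [cache, peer, ingest, agent]
Visit cache → queue [peer, ingest, agent]
Visit peer → queue [ingest, agent]
Visit ingest → queue [agent]
Visit agent → queue []

proxy → sink → router → root → ledger → edge → broker → back → auth → node → relay → store → queue → mesh → bridge → gate → front → cache → peer → ingest → agent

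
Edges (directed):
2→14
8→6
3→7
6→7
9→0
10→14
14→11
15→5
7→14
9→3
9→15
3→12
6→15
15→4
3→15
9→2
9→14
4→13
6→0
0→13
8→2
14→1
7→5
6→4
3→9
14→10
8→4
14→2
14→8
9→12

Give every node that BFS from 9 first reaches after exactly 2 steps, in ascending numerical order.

1, 4, 5, 7, 8, 10, 11, 13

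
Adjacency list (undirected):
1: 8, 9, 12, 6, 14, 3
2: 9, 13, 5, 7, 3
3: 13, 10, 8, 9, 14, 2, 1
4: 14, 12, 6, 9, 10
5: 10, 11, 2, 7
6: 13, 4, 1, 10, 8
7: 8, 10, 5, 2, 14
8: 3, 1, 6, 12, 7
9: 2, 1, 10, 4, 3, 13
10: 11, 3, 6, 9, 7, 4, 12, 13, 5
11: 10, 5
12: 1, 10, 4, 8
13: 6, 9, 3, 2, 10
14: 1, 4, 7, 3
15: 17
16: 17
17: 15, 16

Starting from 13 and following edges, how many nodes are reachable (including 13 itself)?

BFS from 13 visits: 13, 6, 9, 3, 2, 10, 4, 1, 8, 14, 5, 7, 11, 12
Reachable nodes: 14 of 17 total.

14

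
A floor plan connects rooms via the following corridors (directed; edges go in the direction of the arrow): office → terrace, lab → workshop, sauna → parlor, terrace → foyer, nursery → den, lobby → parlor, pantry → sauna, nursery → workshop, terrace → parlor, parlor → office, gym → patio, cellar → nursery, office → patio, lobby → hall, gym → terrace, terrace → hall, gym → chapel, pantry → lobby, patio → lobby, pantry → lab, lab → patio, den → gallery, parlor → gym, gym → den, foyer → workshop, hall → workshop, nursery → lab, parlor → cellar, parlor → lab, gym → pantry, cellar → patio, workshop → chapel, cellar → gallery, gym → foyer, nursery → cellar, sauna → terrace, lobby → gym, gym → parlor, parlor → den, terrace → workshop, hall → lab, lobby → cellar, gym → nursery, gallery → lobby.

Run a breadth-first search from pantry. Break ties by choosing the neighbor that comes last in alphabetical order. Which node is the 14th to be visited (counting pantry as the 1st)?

Visit pantry; enqueue sauna, lobby, lab → queue [sauna, lobby, lab]
Visit sauna; enqueue terrace, parlor → queue [lobby, lab, terrace, parlor]
Visit lobby; enqueue hall, gym, cellar → queue [lab, terrace, parlor, hall, gym, cellar]
Visit lab; enqueue workshop, patio → queue [terrace, parlor, hall, gym, cellar, workshop, patio]
Visit terrace; enqueue foyer → queue [parlor, hall, gym, cellar, workshop, patio, foyer]
Visit parlor; enqueue office, den → queue [hall, gym, cellar, workshop, patio, foyer, office, den]
Visit hall → queue [gym, cellar, workshop, patio, foyer, office, den]
Visit gym; enqueue nursery, chapel → queue [cellar, workshop, patio, foyer, office, den, nursery, chapel]
Visit cellar; enqueue gallery → queue [workshop, patio, foyer, office, den, nursery, chapel, gallery]
Visit workshop → queue [patio, foyer, office, den, nursery, chapel, gallery]
Visit patio → queue [foyer, office, den, nursery, chapel, gallery]
Visit foyer → queue [office, den, nursery, chapel, gallery]
Visit office → queue [den, nursery, chapel, gallery]
Visit den → queue [nursery, chapel, gallery]
Visit nursery → queue [chapel, gallery]
Visit chapel → queue [gallery]
Visit gallery → queue []

Visit order: pantry, sauna, lobby, lab, terrace, parlor, hall, gym, cellar, workshop, patio, foyer, office, den, nursery, chapel, gallery

den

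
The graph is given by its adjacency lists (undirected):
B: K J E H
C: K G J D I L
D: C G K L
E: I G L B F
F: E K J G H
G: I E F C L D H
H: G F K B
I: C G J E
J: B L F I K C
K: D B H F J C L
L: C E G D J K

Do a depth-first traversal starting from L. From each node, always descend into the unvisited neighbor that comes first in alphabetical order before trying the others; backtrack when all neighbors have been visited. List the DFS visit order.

L C D G E B H F J I K

Visit L
L → C
C → D
D → G
G → E
E → B
B → H
H → F
F → J
J → I
J → K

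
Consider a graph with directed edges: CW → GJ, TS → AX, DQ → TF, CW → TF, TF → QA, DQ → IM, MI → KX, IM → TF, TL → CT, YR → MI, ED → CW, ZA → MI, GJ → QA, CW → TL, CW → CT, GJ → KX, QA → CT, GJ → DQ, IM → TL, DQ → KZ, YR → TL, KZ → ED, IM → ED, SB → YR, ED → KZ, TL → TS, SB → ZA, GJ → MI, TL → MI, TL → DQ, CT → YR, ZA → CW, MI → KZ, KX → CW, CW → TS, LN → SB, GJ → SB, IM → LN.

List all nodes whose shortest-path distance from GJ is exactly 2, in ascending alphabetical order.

Level 0: GJ
Level 1: DQ, KX, MI, QA, SB
Level 2: CT, CW, IM, KZ, TF, YR, ZA
Level 3: ED, LN, TL, TS
Level 4: AX

CT, CW, IM, KZ, TF, YR, ZA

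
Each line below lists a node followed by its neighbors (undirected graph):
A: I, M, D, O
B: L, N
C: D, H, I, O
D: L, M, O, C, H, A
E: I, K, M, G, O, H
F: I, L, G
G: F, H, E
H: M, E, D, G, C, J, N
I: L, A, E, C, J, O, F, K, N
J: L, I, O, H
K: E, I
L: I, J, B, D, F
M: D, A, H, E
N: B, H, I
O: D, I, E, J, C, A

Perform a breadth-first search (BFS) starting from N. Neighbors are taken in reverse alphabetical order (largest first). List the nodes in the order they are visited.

Visit N; enqueue I, H, B → queue [I, H, B]
Visit I; enqueue O, L, K, J, F, E, C, A → queue [H, B, O, L, K, J, F, E, C, A]
Visit H; enqueue M, G, D → queue [B, O, L, K, J, F, E, C, A, M, G, D]
Visit B → queue [O, L, K, J, F, E, C, A, M, G, D]
Visit O → queue [L, K, J, F, E, C, A, M, G, D]
Visit L → queue [K, J, F, E, C, A, M, G, D]
Visit K → queue [J, F, E, C, A, M, G, D]
Visit J → queue [F, E, C, A, M, G, D]
Visit F → queue [E, C, A, M, G, D]
Visit E → queue [C, A, M, G, D]
Visit C → queue [A, M, G, D]
Visit A → queue [M, G, D]
Visit M → queue [G, D]
Visit G → queue [D]
Visit D → queue []

N I H B O L K J F E C A M G D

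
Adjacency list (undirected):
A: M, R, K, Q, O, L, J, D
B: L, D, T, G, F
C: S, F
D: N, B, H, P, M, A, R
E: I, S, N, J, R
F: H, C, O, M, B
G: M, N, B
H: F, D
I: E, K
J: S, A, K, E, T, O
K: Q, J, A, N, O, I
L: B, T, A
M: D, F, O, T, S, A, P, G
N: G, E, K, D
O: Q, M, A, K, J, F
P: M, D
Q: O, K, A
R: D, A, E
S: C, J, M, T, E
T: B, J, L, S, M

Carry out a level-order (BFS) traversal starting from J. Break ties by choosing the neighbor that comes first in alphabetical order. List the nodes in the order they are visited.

Visit J; enqueue A, E, K, O, S, T → queue [A, E, K, O, S, T]
Visit A; enqueue D, L, M, Q, R → queue [E, K, O, S, T, D, L, M, Q, R]
Visit E; enqueue I, N → queue [K, O, S, T, D, L, M, Q, R, I, N]
Visit K → queue [O, S, T, D, L, M, Q, R, I, N]
Visit O; enqueue F → queue [S, T, D, L, M, Q, R, I, N, F]
Visit S; enqueue C → queue [T, D, L, M, Q, R, I, N, F, C]
Visit T; enqueue B → queue [D, L, M, Q, R, I, N, F, C, B]
Visit D; enqueue H, P → queue [L, M, Q, R, I, N, F, C, B, H, P]
Visit L → queue [M, Q, R, I, N, F, C, B, H, P]
Visit M; enqueue G → queue [Q, R, I, N, F, C, B, H, P, G]
Visit Q → queue [R, I, N, F, C, B, H, P, G]
Visit R → queue [I, N, F, C, B, H, P, G]
Visit I → queue [N, F, C, B, H, P, G]
Visit N → queue [F, C, B, H, P, G]
Visit F → queue [C, B, H, P, G]
Visit C → queue [B, H, P, G]
Visit B → queue [H, P, G]
Visit H → queue [P, G]
Visit P → queue [G]
Visit G → queue []

J, A, E, K, O, S, T, D, L, M, Q, R, I, N, F, C, B, H, P, G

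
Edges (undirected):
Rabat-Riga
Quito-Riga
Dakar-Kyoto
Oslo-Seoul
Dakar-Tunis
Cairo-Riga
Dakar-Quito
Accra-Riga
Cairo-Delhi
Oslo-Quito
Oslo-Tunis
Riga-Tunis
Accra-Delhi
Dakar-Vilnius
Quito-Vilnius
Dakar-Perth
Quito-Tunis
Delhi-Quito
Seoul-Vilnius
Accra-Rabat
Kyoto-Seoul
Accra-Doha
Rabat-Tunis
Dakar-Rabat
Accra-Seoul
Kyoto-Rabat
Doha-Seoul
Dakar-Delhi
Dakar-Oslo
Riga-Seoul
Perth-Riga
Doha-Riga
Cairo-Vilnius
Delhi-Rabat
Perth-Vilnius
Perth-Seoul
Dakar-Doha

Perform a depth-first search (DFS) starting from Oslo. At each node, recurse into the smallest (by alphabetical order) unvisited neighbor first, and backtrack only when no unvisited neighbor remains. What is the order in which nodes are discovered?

Visit Oslo
Oslo → Dakar
Dakar → Delhi
Delhi → Accra
Accra → Doha
Doha → Riga
Riga → Cairo
Cairo → Vilnius
Vilnius → Perth
Perth → Seoul
Seoul → Kyoto
Kyoto → Rabat
Rabat → Tunis
Tunis → Quito

Oslo, Dakar, Delhi, Accra, Doha, Riga, Cairo, Vilnius, Perth, Seoul, Kyoto, Rabat, Tunis, Quito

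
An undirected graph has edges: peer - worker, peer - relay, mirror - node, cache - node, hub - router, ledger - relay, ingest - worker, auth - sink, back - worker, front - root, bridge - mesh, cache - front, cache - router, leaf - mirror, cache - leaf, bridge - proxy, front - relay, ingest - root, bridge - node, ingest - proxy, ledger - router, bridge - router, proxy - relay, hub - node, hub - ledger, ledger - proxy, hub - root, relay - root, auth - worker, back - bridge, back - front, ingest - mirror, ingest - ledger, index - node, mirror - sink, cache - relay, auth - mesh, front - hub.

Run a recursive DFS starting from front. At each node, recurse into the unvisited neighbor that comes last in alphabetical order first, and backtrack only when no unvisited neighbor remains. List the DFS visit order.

Visit front
front → root
root → relay
relay → proxy
proxy → ledger
ledger → router
router → hub
hub → node
node → mirror
mirror → sink
sink → auth
auth → worker
worker → peer
worker → ingest
worker → back
back → bridge
bridge → mesh
mirror → leaf
leaf → cache
node → index

front root relay proxy ledger router hub node mirror sink auth worker peer ingest back bridge mesh leaf cache index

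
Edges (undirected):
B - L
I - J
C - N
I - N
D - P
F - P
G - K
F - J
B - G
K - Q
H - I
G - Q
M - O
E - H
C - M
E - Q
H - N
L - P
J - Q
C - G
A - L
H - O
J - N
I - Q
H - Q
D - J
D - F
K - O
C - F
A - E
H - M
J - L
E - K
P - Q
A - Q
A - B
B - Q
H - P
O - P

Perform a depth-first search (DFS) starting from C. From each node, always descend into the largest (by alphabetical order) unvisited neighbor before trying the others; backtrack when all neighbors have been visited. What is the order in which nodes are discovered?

Visit C
C → N
N → J
J → Q
Q → P
P → O
O → M
M → H
H → I
H → E
E → K
K → G
G → B
B → L
L → A
P → F
F → D

C, N, J, Q, P, O, M, H, I, E, K, G, B, L, A, F, D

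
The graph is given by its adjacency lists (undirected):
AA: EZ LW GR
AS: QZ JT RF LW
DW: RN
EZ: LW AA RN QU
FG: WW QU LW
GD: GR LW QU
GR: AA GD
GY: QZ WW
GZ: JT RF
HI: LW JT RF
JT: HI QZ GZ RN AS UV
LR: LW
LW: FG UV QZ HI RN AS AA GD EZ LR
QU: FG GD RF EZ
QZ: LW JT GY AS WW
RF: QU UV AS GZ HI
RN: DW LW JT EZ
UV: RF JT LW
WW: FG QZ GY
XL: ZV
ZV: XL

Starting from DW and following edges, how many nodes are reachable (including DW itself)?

BFS from DW visits: DW, RN, LW, JT, EZ, UV, QZ, LR, HI, GD, FG, AS, AA, GZ, QU, RF, WW, GY, GR
Reachable nodes: 19 of 21 total.

19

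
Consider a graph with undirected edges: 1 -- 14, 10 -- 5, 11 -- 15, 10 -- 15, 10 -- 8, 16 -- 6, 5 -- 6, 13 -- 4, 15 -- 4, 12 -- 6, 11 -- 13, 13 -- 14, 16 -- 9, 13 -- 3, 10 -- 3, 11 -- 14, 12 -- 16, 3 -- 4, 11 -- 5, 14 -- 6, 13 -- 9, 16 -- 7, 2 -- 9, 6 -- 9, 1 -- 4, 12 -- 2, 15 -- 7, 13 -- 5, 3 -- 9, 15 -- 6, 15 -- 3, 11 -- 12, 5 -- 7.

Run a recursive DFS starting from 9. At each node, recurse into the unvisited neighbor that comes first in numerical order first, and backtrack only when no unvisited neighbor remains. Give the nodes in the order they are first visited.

9 -> 2 -> 12 -> 6 -> 5 -> 7 -> 15 -> 3 -> 4 -> 1 -> 14 -> 11 -> 13 -> 10 -> 8 -> 16

Visit 9
9 → 2
2 → 12
12 → 6
6 → 5
5 → 7
7 → 15
15 → 3
3 → 4
4 → 1
1 → 14
14 → 11
11 → 13
3 → 10
10 → 8
7 → 16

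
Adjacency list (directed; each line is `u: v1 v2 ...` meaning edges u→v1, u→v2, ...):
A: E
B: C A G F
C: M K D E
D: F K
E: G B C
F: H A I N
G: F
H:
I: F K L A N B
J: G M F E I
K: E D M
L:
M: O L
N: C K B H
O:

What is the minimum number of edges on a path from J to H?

Level 0: J
Level 1: E, F, G, I, M
Level 2: A, B, C, H, K, L, N, O
Level 3: D
H first appears at level 2.

2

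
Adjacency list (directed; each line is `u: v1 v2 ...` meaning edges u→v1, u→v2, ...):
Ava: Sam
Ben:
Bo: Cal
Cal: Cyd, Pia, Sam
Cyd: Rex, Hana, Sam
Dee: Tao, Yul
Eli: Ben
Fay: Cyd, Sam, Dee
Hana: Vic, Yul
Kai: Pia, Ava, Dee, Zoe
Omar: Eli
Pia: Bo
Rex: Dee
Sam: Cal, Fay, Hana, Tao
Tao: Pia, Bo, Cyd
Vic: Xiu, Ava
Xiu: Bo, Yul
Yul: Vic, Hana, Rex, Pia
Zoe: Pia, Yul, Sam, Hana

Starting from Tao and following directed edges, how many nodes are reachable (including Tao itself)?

14

BFS from Tao visits: Tao, Pia, Bo, Cyd, Cal, Rex, Hana, Sam, Dee, Vic, Yul, Fay, Xiu, Ava
Reachable nodes: 14 of 19 total.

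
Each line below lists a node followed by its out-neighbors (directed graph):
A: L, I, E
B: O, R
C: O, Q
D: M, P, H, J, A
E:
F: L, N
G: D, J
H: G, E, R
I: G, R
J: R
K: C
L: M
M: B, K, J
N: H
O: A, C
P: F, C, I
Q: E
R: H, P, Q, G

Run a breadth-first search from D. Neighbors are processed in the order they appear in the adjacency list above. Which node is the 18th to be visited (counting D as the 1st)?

Q

Visit D; enqueue M, P, H, J, A → queue [M, P, H, J, A]
Visit M; enqueue B, K → queue [P, H, J, A, B, K]
Visit P; enqueue F, C, I → queue [H, J, A, B, K, F, C, I]
Visit H; enqueue G, E, R → queue [J, A, B, K, F, C, I, G, E, R]
Visit J → queue [A, B, K, F, C, I, G, E, R]
Visit A; enqueue L → queue [B, K, F, C, I, G, E, R, L]
Visit B; enqueue O → queue [K, F, C, I, G, E, R, L, O]
Visit K → queue [F, C, I, G, E, R, L, O]
Visit F; enqueue N → queue [C, I, G, E, R, L, O, N]
Visit C; enqueue Q → queue [I, G, E, R, L, O, N, Q]
Visit I → queue [G, E, R, L, O, N, Q]
Visit G → queue [E, R, L, O, N, Q]
Visit E → queue [R, L, O, N, Q]
Visit R → queue [L, O, N, Q]
Visit L → queue [O, N, Q]
Visit O → queue [N, Q]
Visit N → queue [Q]
Visit Q → queue []

Visit order: D, M, P, H, J, A, B, K, F, C, I, G, E, R, L, O, N, Q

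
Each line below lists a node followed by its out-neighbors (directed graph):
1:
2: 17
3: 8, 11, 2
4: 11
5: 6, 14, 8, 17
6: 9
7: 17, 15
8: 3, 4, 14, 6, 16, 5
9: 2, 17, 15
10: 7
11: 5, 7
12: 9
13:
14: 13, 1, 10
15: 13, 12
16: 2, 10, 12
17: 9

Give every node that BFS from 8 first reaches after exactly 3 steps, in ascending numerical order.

Level 0: 8
Level 1: 3, 4, 5, 6, 14, 16
Level 2: 1, 2, 9, 10, 11, 12, 13, 17
Level 3: 7, 15

7, 15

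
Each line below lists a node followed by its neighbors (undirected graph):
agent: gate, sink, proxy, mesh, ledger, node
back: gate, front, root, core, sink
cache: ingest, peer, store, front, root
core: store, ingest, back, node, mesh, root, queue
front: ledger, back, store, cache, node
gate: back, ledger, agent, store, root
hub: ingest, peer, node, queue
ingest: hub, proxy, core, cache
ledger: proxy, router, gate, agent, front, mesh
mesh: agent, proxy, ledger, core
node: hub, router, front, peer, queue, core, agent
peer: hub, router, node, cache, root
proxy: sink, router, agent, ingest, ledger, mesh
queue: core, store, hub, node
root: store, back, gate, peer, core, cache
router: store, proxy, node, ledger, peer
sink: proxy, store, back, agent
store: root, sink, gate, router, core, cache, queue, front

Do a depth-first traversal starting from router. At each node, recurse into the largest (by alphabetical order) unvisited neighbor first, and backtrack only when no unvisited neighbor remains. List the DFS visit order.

Visit router
router → store
store → sink
sink → proxy
proxy → mesh
mesh → ledger
ledger → gate
gate → root
root → peer
peer → node
node → queue
queue → hub
hub → ingest
ingest → core
core → back
back → front
front → cache
node → agent

router -> store -> sink -> proxy -> mesh -> ledger -> gate -> root -> peer -> node -> queue -> hub -> ingest -> core -> back -> front -> cache -> agent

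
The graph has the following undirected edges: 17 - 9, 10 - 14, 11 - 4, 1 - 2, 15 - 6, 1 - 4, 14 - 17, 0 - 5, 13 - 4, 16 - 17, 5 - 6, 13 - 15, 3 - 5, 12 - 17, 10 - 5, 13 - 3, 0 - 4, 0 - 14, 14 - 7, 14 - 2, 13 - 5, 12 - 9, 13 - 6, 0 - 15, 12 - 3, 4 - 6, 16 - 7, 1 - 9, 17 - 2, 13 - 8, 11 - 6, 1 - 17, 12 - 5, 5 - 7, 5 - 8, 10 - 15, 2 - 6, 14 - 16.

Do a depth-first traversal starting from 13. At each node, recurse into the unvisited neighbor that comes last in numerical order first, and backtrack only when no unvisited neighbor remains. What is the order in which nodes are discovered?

13, 15, 10, 14, 17, 16, 7, 5, 12, 9, 1, 4, 11, 6, 2, 0, 3, 8

Visit 13
13 → 15
15 → 10
10 → 14
14 → 17
17 → 16
16 → 7
7 → 5
5 → 12
12 → 9
9 → 1
1 → 4
4 → 11
11 → 6
6 → 2
4 → 0
12 → 3
5 → 8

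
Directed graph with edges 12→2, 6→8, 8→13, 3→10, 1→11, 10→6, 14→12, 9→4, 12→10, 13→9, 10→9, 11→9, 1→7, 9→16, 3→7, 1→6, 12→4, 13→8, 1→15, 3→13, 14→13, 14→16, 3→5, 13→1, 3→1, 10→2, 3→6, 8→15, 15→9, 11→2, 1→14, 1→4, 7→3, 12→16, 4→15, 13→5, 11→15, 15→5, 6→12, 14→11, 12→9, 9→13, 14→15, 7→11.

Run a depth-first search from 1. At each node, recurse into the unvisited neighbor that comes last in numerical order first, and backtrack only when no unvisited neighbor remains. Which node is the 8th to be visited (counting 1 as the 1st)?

Visit 1
1 → 15
15 → 9
9 → 16
9 → 13
13 → 8
13 → 5
9 → 4
1 → 14
14 → 12
12 → 10
10 → 6
10 → 2
14 → 11
1 → 7
7 → 3

Visit order: 1, 15, 9, 16, 13, 8, 5, 4, 14, 12, 10, 6, 2, 11, 7, 3

4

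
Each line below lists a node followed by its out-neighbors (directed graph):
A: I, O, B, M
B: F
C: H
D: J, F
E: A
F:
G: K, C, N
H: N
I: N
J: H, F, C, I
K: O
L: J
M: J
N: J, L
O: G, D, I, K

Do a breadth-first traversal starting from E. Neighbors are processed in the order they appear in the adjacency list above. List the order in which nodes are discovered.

E, A, I, O, B, M, N, G, D, K, F, J, L, C, H

Visit E; enqueue A → queue [A]
Visit A; enqueue I, O, B, M → queue [I, O, B, M]
Visit I; enqueue N → queue [O, B, M, N]
Visit O; enqueue G, D, K → queue [B, M, N, G, D, K]
Visit B; enqueue F → queue [M, N, G, D, K, F]
Visit M; enqueue J → queue [N, G, D, K, F, J]
Visit N; enqueue L → queue [G, D, K, F, J, L]
Visit G; enqueue C → queue [D, K, F, J, L, C]
Visit D → queue [K, F, J, L, C]
Visit K → queue [F, J, L, C]
Visit F → queue [J, L, C]
Visit J; enqueue H → queue [L, C, H]
Visit L → queue [C, H]
Visit C → queue [H]
Visit H → queue []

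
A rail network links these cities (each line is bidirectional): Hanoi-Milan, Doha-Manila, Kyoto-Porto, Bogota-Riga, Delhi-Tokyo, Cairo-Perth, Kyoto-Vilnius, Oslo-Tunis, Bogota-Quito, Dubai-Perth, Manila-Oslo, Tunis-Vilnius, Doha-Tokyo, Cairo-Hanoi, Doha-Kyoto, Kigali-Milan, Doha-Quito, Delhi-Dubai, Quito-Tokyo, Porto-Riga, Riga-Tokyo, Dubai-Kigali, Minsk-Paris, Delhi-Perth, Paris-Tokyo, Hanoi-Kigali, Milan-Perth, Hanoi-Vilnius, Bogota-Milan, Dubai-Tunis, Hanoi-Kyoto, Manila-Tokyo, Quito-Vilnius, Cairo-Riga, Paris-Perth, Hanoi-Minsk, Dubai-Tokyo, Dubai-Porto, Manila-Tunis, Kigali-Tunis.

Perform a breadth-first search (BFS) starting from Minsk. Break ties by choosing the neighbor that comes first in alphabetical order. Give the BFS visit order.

Visit Minsk; enqueue Hanoi, Paris → queue [Hanoi, Paris]
Visit Hanoi; enqueue Cairo, Kigali, Kyoto, Milan, Vilnius → queue [Paris, Cairo, Kigali, Kyoto, Milan, Vilnius]
Visit Paris; enqueue Perth, Tokyo → queue [Cairo, Kigali, Kyoto, Milan, Vilnius, Perth, Tokyo]
Visit Cairo; enqueue Riga → queue [Kigali, Kyoto, Milan, Vilnius, Perth, Tokyo, Riga]
Visit Kigali; enqueue Dubai, Tunis → queue [Kyoto, Milan, Vilnius, Perth, Tokyo, Riga, Dubai, Tunis]
Visit Kyoto; enqueue Doha, Porto → queue [Milan, Vilnius, Perth, Tokyo, Riga, Dubai, Tunis, Doha, Porto]
Visit Milan; enqueue Bogota → queue [Vilnius, Perth, Tokyo, Riga, Dubai, Tunis, Doha, Porto, Bogota]
Visit Vilnius; enqueue Quito → queue [Perth, Tokyo, Riga, Dubai, Tunis, Doha, Porto, Bogota, Quito]
Visit Perth; enqueue Delhi → queue [Tokyo, Riga, Dubai, Tunis, Doha, Porto, Bogota, Quito, Delhi]
Visit Tokyo; enqueue Manila → queue [Riga, Dubai, Tunis, Doha, Porto, Bogota, Quito, Delhi, Manila]
Visit Riga → queue [Dubai, Tunis, Doha, Porto, Bogota, Quito, Delhi, Manila]
Visit Dubai → queue [Tunis, Doha, Porto, Bogota, Quito, Delhi, Manila]
Visit Tunis; enqueue Oslo → queue [Doha, Porto, Bogota, Quito, Delhi, Manila, Oslo]
Visit Doha → queue [Porto, Bogota, Quito, Delhi, Manila, Oslo]
Visit Porto → queue [Bogota, Quito, Delhi, Manila, Oslo]
Visit Bogota → queue [Quito, Delhi, Manila, Oslo]
Visit Quito → queue [Delhi, Manila, Oslo]
Visit Delhi → queue [Manila, Oslo]
Visit Manila → queue [Oslo]
Visit Oslo → queue []

Minsk, Hanoi, Paris, Cairo, Kigali, Kyoto, Milan, Vilnius, Perth, Tokyo, Riga, Dubai, Tunis, Doha, Porto, Bogota, Quito, Delhi, Manila, Oslo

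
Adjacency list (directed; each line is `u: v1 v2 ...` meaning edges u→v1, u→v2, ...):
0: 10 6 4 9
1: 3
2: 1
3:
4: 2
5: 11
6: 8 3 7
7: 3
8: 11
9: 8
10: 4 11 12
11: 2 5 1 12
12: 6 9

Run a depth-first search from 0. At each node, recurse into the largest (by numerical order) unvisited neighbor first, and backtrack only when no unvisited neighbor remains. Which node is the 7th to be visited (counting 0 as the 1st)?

Visit 0
0 → 10
10 → 12
12 → 9
9 → 8
8 → 11
11 → 5
11 → 2
2 → 1
1 → 3
12 → 6
6 → 7
10 → 4

Visit order: 0, 10, 12, 9, 8, 11, 5, 2, 1, 3, 6, 7, 4

5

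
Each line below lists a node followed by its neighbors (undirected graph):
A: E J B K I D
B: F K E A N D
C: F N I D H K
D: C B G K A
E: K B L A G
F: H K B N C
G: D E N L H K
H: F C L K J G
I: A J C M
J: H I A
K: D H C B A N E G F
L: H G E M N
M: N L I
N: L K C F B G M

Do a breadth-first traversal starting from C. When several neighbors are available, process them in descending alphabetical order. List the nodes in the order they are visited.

C, N, K, I, H, F, D, M, L, G, B, E, A, J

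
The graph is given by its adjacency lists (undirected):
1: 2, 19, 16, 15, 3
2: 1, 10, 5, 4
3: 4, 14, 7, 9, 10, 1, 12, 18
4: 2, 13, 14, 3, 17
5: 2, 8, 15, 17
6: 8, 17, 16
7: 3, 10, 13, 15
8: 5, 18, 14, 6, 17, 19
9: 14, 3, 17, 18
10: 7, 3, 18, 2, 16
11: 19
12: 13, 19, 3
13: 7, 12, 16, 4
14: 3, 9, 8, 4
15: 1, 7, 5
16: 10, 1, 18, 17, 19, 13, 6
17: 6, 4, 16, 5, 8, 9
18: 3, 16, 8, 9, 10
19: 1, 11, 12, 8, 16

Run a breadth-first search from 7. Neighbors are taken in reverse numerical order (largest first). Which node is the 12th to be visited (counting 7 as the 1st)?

2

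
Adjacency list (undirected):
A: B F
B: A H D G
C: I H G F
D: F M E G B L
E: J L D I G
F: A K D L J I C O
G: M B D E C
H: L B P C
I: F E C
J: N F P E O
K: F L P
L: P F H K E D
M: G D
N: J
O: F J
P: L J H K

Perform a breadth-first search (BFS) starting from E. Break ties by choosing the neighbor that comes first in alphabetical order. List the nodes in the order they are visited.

E D G I J L B F M C N O P H K A

Visit E; enqueue D, G, I, J, L → queue [D, G, I, J, L]
Visit D; enqueue B, F, M → queue [G, I, J, L, B, F, M]
Visit G; enqueue C → queue [I, J, L, B, F, M, C]
Visit I → queue [J, L, B, F, M, C]
Visit J; enqueue N, O, P → queue [L, B, F, M, C, N, O, P]
Visit L; enqueue H, K → queue [B, F, M, C, N, O, P, H, K]
Visit B; enqueue A → queue [F, M, C, N, O, P, H, K, A]
Visit F → queue [M, C, N, O, P, H, K, A]
Visit M → queue [C, N, O, P, H, K, A]
Visit C → queue [N, O, P, H, K, A]
Visit N → queue [O, P, H, K, A]
Visit O → queue [P, H, K, A]
Visit P → queue [H, K, A]
Visit H → queue [K, A]
Visit K → queue [A]
Visit A → queue []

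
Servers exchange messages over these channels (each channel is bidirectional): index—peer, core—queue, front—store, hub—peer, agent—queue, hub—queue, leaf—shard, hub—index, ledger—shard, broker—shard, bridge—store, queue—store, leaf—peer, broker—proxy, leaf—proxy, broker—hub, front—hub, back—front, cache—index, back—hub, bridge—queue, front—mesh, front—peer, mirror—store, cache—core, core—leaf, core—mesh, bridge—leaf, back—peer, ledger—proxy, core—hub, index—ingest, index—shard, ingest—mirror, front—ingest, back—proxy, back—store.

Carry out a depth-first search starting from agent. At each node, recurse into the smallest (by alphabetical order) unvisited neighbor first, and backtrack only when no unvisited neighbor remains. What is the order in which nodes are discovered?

Visit agent
agent → queue
queue → bridge
bridge → leaf
leaf → core
core → cache
cache → index
index → hub
hub → back
back → front
front → ingest
ingest → mirror
mirror → store
front → mesh
front → peer
back → proxy
proxy → broker
broker → shard
shard → ledger

agent, queue, bridge, leaf, core, cache, index, hub, back, front, ingest, mirror, store, mesh, peer, proxy, broker, shard, ledger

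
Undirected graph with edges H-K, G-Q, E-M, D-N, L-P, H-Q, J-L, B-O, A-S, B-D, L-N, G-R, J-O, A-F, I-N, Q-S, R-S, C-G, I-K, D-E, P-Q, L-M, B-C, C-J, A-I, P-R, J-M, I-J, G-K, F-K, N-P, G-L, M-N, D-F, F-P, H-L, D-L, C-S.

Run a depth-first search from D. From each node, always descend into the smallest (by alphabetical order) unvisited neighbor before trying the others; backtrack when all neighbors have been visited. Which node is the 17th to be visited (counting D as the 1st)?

Visit D
D → B
B → C
C → G
G → K
K → F
F → A
A → I
I → J
J → L
L → H
H → Q
Q → P
P → N
N → M
M → E
P → R
R → S
J → O

Visit order: D, B, C, G, K, F, A, I, J, L, H, Q, P, N, M, E, R, S, O

R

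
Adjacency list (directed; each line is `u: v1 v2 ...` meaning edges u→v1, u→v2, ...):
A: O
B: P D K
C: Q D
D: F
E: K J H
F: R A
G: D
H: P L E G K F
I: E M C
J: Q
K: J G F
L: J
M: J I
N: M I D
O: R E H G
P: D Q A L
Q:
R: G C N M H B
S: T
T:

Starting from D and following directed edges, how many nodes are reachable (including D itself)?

18

BFS from D visits: D, F, R, A, G, C, N, M, H, B, O, Q, I, J, P, L, E, K
Reachable nodes: 18 of 20 total.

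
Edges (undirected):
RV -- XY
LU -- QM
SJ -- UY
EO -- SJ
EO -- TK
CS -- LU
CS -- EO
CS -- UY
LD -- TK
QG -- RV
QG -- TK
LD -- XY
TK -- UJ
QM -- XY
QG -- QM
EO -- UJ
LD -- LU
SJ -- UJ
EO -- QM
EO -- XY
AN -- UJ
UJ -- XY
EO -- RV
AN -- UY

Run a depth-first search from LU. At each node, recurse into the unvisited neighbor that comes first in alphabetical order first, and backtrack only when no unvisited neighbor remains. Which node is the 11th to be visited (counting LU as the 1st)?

Visit LU
LU → CS
CS → EO
EO → QM
QM → QG
QG → RV
RV → XY
XY → LD
LD → TK
TK → UJ
UJ → AN
AN → UY
UY → SJ

Visit order: LU, CS, EO, QM, QG, RV, XY, LD, TK, UJ, AN, UY, SJ

AN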